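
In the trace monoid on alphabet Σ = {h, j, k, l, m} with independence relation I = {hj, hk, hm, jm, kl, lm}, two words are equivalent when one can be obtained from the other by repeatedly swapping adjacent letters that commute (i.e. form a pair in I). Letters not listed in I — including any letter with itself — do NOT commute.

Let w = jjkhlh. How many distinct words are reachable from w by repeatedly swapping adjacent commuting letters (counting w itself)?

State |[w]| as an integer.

#0=j has no predecessor
#1=j depends on [0:j]
#2=k depends on [1:j]
#3=h has no predecessor
#4=l depends on [1:j, 3:h]
#5=h depends on [4:l]
sources: [0:j, 3:h]
N(rest) = Σ N(rest − s) over sources s of rest; N(one piece) = 1:
  size 1 → [2]=1  [5]=1
  size 2 → [2,5]=2  [4,5]=1
  size 3 → [2,4,5]=3  [3,4,5]=1
  size 4 → [1,2,4,5]=3  [2,3,4,5]=4
  first=0(j) contributes 7
  first=3(h) contributes 3
|[w]| = 10

10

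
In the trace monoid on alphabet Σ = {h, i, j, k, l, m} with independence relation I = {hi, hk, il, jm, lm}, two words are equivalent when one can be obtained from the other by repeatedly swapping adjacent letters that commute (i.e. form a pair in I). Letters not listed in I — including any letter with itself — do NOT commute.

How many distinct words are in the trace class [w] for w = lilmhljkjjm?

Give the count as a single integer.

piece 0:l — minimal
piece 1:i — minimal
piece 2:l rests on {0:l}
piece 3:m rests on {1:i}
piece 4:h rests on {2:l, 3:m}
piece 5:l rests on {4:h}
piece 6:j rests on {5:l}
piece 7:k rests on {6:j}
piece 8:j rests on {7:k}
piece 9:j rests on {8:j}
piece 10:m rests on {7:k}
minimal pieces: {0:l, 1:i}
ways to finish when only these pieces remain (= sum over removing one remaining piece with nothing left below it):
  1 left: {9}→1  {10}→1
  2 left: {8,9}→1  {9,10}→2
  3 left: {8,9,10}→3
  4 left: {7,8,9,10}→3
  5 left: {6,7,8,9,10}→3
  6 left: {5,6,7,8,9,10}→3
  7 left: {4,5,6,7,8,9,10}→3
  8 left: {2,4,5,6,7,8,9,10}→3  {3,4,5,6,7,8,9,10}→3
  9 left: {0,2,4,5,6,7,8,9,10}→3  {1,3,4,5,6,7,8,9,10}→3  {2,3,4,5,6,7,8,9,10}→6
  placing 0:l first → 9 extensions
  placing 1:i first → 9 extensions
total linear extensions = 18

18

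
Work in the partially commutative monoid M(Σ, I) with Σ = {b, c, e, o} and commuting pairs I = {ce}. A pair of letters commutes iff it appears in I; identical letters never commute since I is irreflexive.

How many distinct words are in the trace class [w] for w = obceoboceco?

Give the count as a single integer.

6

#0=o has no predecessor
#1=b depends on [0:o]
#2=c depends on [1:b]
#3=e depends on [1:b]
#4=o depends on [2:c, 3:e]
#5=b depends on [4:o]
#6=o depends on [5:b]
#7=c depends on [6:o]
#8=e depends on [6:o]
#9=c depends on [7:c]
#10=o depends on [8:e, 9:c]
sources: [0:o]
N(rest) = Σ N(rest − s) over sources s of rest; N(one piece) = 1:
  size 1 → [10]=1
  size 2 → [8,10]=1  [9,10]=1
  size 3 → [7,9,10]=1  [8,9,10]=2
  size 4 → [7,8,9,10]=3
  size 5 → [6,7,8,9,10]=3
  size 6 → [5,6,7,8,9,10]=3
  size 7 → [4,5,6,7,8,9,10]=3
  size 8 → [2,4,5,6,7,8,9,10]=3  [3,4,5,6,7,8,9,10]=3
  size 9 → [2,3,4,5,6,7,8,9,10]=6
  first=0(o) contributes 6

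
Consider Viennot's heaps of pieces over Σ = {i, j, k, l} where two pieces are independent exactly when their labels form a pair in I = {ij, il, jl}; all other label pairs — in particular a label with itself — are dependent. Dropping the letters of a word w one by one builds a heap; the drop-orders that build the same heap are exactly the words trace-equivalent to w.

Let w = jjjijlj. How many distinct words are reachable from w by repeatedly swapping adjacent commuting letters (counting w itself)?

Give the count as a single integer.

piece 0:j — minimal
piece 1:j rests on {0:j}
piece 2:j rests on {1:j}
piece 3:i — minimal
piece 4:j rests on {2:j}
piece 5:l — minimal
piece 6:j rests on {4:j}
minimal pieces: {0:j, 3:i, 5:l}
ways to finish when only these pieces remain (= sum over removing one remaining piece with nothing left below it):
  1 left: {3}→1  {5}→1  {6}→1
  2 left: {3,5}→2  {3,6}→2  {4,6}→1  {5,6}→2
  3 left: {2,4,6}→1  {3,4,6}→3  {3,5,6}→6  {4,5,6}→3
  4 left: {1,2,4,6}→1  {2,3,4,6}→4  {2,4,5,6}→4  {3,4,5,6}→12
  5 left: {0,1,2,4,6}→1  {1,2,3,4,6}→5  {1,2,4,5,6}→5  {2,3,4,5,6}→20
  placing 0:j first → 30 extensions
  placing 3:i first → 6 extensions
  placing 5:l first → 6 extensions
total linear extensions = 42

42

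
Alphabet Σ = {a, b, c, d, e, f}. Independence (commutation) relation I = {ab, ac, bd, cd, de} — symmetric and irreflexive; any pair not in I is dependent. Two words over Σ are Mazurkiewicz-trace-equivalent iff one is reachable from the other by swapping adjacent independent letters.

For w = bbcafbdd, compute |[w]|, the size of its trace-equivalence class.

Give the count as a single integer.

0(b) covers ∅
1(b) covers 0:b
2(c) covers 1:b
3(a) covers ∅
4(f) covers 2:c, 3:a
5(b) covers 4:f
6(d) covers 4:f
7(d) covers 6:d
floor of heap: 0:b, 3:a
completions by unplaced set U, small U first (add the entries for U minus each lowest piece of U):
  |U|=1: {5}:1  {7}:1
  |U|=2: {5,7}:2  {6,7}:1
  |U|=3: {5,6,7}:3
  |U|=4: {4,5,6,7}:3
  |U|=5: {2,4,5,6,7}:3  {3,4,5,6,7}:3
  |U|=6: {1,2,4,5,6,7}:3  {2,3,4,5,6,7}:6
  start at 0(b): 9
  start at 3(a): 3
sum over floor = 12

12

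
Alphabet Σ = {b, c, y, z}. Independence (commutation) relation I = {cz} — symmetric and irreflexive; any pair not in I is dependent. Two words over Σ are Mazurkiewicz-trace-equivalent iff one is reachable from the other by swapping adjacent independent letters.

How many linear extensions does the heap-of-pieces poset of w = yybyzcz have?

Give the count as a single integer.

3

drop 0:y onto floor
drop 1:y onto {0:y}
drop 2:b onto {1:y}
drop 3:y onto {2:b}
drop 4:z onto {3:y}
drop 5:c onto {3:y}
drop 6:z onto {4:z}
ground layer = {0:y}
drop-orders for the pieces not yet dropped (sum over which currently-grounded one goes next):
  1 to go: {5} 1  {6} 1
  2 to go: {4,6} 1  {5,6} 2
  3 to go: {4,5,6} 3
  4 to go: {3,4,5,6} 3
  5 to go: {2,3,4,5,6} 3
  if 0:y drops first: 3 orders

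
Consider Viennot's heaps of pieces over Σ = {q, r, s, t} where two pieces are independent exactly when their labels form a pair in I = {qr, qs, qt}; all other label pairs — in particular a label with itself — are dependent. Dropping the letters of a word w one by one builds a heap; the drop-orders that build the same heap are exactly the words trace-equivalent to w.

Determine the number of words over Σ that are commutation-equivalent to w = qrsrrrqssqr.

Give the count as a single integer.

0(q) covers ∅
1(r) covers ∅
2(s) covers 1:r
3(r) covers 2:s
4(r) covers 3:r
5(r) covers 4:r
6(q) covers 0:q
7(s) covers 5:r
8(s) covers 7:s
9(q) covers 6:q
10(r) covers 8:s
floor of heap: 0:q, 1:r
completions by unplaced set U, small U first (add the entries for U minus each lowest piece of U):
  |U|=1: {9}:1  {10}:1
  |U|=2: {6,9}:1  {8,10}:1  {9,10}:2
  |U|=3: {0,6,9}:1  {6,9,10}:3  {7,8,10}:1  {8,9,10}:3
  |U|=4: {0,6,9,10}:4  {5,7,8,10}:1  {6,8,9,10}:6  {7,8,9,10}:4
  |U|=5: {0,6,8,9,10}:10  {4,5,7,8,10}:1  {5,7,8,9,10}:5  {6,7,8,9,10}:10
  |U|=6: {0,6,7,8,9,10}:20  {3,4,5,7,8,10}:1  {4,5,7,8,9,10}:6  {5,6,7,8,9,10}:15
  |U|=7: {0,5,6,7,8,9,10}:35  {2,3,4,5,7,8,10}:1  {3,4,5,7,8,9,10}:7  {4,5,6,7,8,9,10}:21
  |U|=8: {0,4,5,6,7,8,9,10}:56  {1,2,3,4,5,7,8,10}:1  {2,3,4,5,7,8,9,10}:8  {3,4,5,6,7,8,9,10}:28
  |U|=9: {0,3,4,5,6,7,8,9,10}:84  {1,2,3,4,5,7,8,9,10}:9  {2,3,4,5,6,7,8,9,10}:36
  start at 0(q): 45
  start at 1(r): 120
sum over floor = 165

165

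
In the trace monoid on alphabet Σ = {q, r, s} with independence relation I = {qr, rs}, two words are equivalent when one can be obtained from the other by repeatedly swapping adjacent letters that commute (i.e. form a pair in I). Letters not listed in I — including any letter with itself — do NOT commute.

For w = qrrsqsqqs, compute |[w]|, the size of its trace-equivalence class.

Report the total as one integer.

0(q) covers ∅
1(r) covers ∅
2(r) covers 1:r
3(s) covers 0:q
4(q) covers 3:s
5(s) covers 4:q
6(q) covers 5:s
7(q) covers 6:q
8(s) covers 7:q
floor of heap: 0:q, 1:r
completions by unplaced set U, small U first (add the entries for U minus each lowest piece of U):
  |U|=1: {2}:1  {8}:1
  |U|=2: {1,2}:1  {2,8}:2  {7,8}:1
  |U|=3: {1,2,8}:3  {2,7,8}:3  {6,7,8}:1
  |U|=4: {1,2,7,8}:6  {2,6,7,8}:4  {5,6,7,8}:1
  |U|=5: {1,2,6,7,8}:10  {2,5,6,7,8}:5  {4,5,6,7,8}:1
  |U|=6: {1,2,5,6,7,8}:15  {2,4,5,6,7,8}:6  {3,4,5,6,7,8}:1
  |U|=7: {0,3,4,5,6,7,8}:1  {1,2,4,5,6,7,8}:21  {2,3,4,5,6,7,8}:7
  start at 0(q): 28
  start at 1(r): 8
sum over floor = 36

36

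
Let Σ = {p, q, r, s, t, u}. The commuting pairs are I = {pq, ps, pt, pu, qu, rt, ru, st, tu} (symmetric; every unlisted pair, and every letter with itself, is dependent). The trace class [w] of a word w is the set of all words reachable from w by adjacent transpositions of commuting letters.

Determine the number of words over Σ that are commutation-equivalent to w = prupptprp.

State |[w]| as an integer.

#0=p has no predecessor
#1=r depends on [0:p]
#2=u has no predecessor
#3=p depends on [1:r]
#4=p depends on [3:p]
#5=t has no predecessor
#6=p depends on [4:p]
#7=r depends on [6:p]
#8=p depends on [7:r]
sources: [0:p, 2:u, 5:t]
N(rest) = Σ N(rest − s) over sources s of rest; N(one piece) = 1:
  size 1 → [2]=1  [5]=1  [8]=1
  size 2 → [2,5]=2  [2,8]=2  [5,8]=2  [7,8]=1
  size 3 → [2,5,8]=6  [2,7,8]=3  [5,7,8]=3  [6,7,8]=1
  size 4 → [2,5,7,8]=12  [2,6,7,8]=4  [4,6,7,8]=1  [5,6,7,8]=4
  size 5 → [2,4,6,7,8]=5  [2,5,6,7,8]=20  [3,4,6,7,8]=1  [4,5,6,7,8]=5
  size 6 → [1,3,4,6,7,8]=1  [2,3,4,6,7,8]=6  [2,4,5,6,7,8]=30  [3,4,5,6,7,8]=6
  size 7 → [0,1,3,4,6,7,8]=1  [1,2,3,4,6,7,8]=7  [1,3,4,5,6,7,8]=7  [2,3,4,5,6,7,8]=42
  first=0(p) contributes 56
  first=2(u) contributes 8
  first=5(t) contributes 8
|[w]| = 72

72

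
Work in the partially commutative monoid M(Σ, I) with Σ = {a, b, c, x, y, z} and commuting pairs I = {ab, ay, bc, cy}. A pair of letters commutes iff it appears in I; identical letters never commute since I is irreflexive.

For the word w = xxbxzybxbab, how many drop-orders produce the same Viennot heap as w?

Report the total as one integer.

3

drop 0:x onto floor
drop 1:x onto {0:x}
drop 2:b onto {1:x}
drop 3:x onto {2:b}
drop 4:z onto {3:x}
drop 5:y onto {4:z}
drop 6:b onto {5:y}
drop 7:x onto {6:b}
drop 8:b onto {7:x}
drop 9:a onto {7:x}
drop 10:b onto {8:b}
ground layer = {0:x}
drop-orders for the pieces not yet dropped (sum over which currently-grounded one goes next):
  1 to go: {9} 1  {10} 1
  2 to go: {8,10} 1  {9,10} 2
  3 to go: {8,9,10} 3
  4 to go: {7,8,9,10} 3
  5 to go: {6,7,8,9,10} 3
  6 to go: {5,6,7,8,9,10} 3
  7 to go: {4,5,6,7,8,9,10} 3
  8 to go: {3,4,5,6,7,8,9,10} 3
  9 to go: {2,3,4,5,6,7,8,9,10} 3
  if 0:x drops first: 3 orders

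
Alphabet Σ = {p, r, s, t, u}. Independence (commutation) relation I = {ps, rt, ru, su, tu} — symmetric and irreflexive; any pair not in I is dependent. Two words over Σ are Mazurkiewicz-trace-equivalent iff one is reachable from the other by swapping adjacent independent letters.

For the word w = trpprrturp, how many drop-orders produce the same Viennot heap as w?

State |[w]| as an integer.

0(t) covers ∅
1(r) covers ∅
2(p) covers 0:t, 1:r
3(p) covers 2:p
4(r) covers 3:p
5(r) covers 4:r
6(t) covers 3:p
7(u) covers 3:p
8(r) covers 5:r
9(p) covers 6:t, 7:u, 8:r
floor of heap: 0:t, 1:r
completions by unplaced set U, small U first (add the entries for U minus each lowest piece of U):
  |U|=1: {9}:1
  |U|=2: {6,9}:1  {7,9}:1  {8,9}:1
  |U|=3: {5,8,9}:1  {6,7,9}:2  {6,8,9}:2  {7,8,9}:2
  |U|=4: {4,5,8,9}:1  {5,6,8,9}:3  {5,7,8,9}:3  {6,7,8,9}:6
  |U|=5: {4,5,6,8,9}:4  {4,5,7,8,9}:4  {5,6,7,8,9}:12
  |U|=6: {4,5,6,7,8,9}:20
  |U|=7: {3,4,5,6,7,8,9}:20
  |U|=8: {2,3,4,5,6,7,8,9}:20
  start at 0(t): 20
  start at 1(r): 20
sum over floor = 40

40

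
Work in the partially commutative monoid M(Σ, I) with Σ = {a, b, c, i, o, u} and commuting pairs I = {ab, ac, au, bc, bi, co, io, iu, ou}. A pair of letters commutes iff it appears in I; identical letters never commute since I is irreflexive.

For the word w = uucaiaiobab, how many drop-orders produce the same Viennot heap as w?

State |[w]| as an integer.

36

#0=u has no predecessor
#1=u depends on [0:u]
#2=c depends on [1:u]
#3=a has no predecessor
#4=i depends on [2:c, 3:a]
#5=a depends on [4:i]
#6=i depends on [5:a]
#7=o depends on [5:a]
#8=b depends on [7:o]
#9=a depends on [6:i, 7:o]
#10=b depends on [8:b]
sources: [0:u, 3:a]
N(rest) = Σ N(rest − s) over sources s of rest; N(one piece) = 1:
  size 1 → [9]=1  [10]=1
  size 2 → [6,9]=1  [8,10]=1  [9,10]=2
  size 3 → [6,9,10]=3  [8,9,10]=3
  size 4 → [6,8,9,10]=6  [7,8,9,10]=3
  size 5 → [6,7,8,9,10]=9
  size 6 → [5,6,7,8,9,10]=9
  size 7 → [4,5,6,7,8,9,10]=9
  size 8 → [2,4,5,6,7,8,9,10]=9  [3,4,5,6,7,8,9,10]=9
  size 9 → [1,2,4,5,6,7,8,9,10]=9  [2,3,4,5,6,7,8,9,10]=18
  first=0(u) contributes 27
  first=3(a) contributes 9
|[w]| = 36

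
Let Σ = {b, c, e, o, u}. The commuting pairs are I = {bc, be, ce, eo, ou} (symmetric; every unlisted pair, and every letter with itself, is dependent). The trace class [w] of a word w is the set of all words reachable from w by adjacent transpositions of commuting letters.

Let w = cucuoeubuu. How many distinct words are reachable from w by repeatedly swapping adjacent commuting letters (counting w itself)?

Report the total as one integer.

4

#0=c has no predecessor
#1=u depends on [0:c]
#2=c depends on [1:u]
#3=u depends on [2:c]
#4=o depends on [2:c]
#5=e depends on [3:u]
#6=u depends on [5:e]
#7=b depends on [4:o, 6:u]
#8=u depends on [7:b]
#9=u depends on [8:u]
sources: [0:c]
N(rest) = Σ N(rest − s) over sources s of rest; N(one piece) = 1:
  size 1 → [9]=1
  size 2 → [8,9]=1
  size 3 → [7,8,9]=1
  size 4 → [4,7,8,9]=1  [6,7,8,9]=1
  size 5 → [4,6,7,8,9]=2  [5,6,7,8,9]=1
  size 6 → [3,5,6,7,8,9]=1  [4,5,6,7,8,9]=3
  size 7 → [3,4,5,6,7,8,9]=4
  size 8 → [2,3,4,5,6,7,8,9]=4
  first=0(c) contributes 4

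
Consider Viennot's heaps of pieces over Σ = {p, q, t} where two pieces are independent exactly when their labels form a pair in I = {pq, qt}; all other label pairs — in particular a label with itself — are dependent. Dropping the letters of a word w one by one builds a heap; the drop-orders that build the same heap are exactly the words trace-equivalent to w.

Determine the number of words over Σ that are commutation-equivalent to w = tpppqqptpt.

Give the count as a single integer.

45

0(t) covers ∅
1(p) covers 0:t
2(p) covers 1:p
3(p) covers 2:p
4(q) covers ∅
5(q) covers 4:q
6(p) covers 3:p
7(t) covers 6:p
8(p) covers 7:t
9(t) covers 8:p
floor of heap: 0:t, 4:q
completions by unplaced set U, small U first (add the entries for U minus each lowest piece of U):
  |U|=1: {5}:1  {9}:1
  |U|=2: {4,5}:1  {5,9}:2  {8,9}:1
  |U|=3: {4,5,9}:3  {5,8,9}:3  {7,8,9}:1
  |U|=4: {4,5,8,9}:6  {5,7,8,9}:4  {6,7,8,9}:1
  |U|=5: {3,6,7,8,9}:1  {4,5,7,8,9}:10  {5,6,7,8,9}:5
  |U|=6: {2,3,6,7,8,9}:1  {3,5,6,7,8,9}:6  {4,5,6,7,8,9}:15
  |U|=7: {1,2,3,6,7,8,9}:1  {2,3,5,6,7,8,9}:7  {3,4,5,6,7,8,9}:21
  |U|=8: {0,1,2,3,6,7,8,9}:1  {1,2,3,5,6,7,8,9}:8  {2,3,4,5,6,7,8,9}:28
  start at 0(t): 36
  start at 4(q): 9
sum over floor = 45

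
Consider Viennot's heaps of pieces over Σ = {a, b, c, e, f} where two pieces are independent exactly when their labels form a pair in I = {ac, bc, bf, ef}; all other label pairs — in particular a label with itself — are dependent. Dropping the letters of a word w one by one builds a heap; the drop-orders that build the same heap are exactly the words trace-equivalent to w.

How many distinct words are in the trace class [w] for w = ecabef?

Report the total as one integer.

8

piece 0:e — minimal
piece 1:c rests on {0:e}
piece 2:a rests on {0:e}
piece 3:b rests on {2:a}
piece 4:e rests on {1:c, 3:b}
piece 5:f rests on {1:c, 2:a}
minimal pieces: {0:e}
ways to finish when only these pieces remain (= sum over removing one remaining piece with nothing left below it):
  1 left: {4}→1  {5}→1
  2 left: {3,4}→1  {4,5}→2
  3 left: {1,4,5}→2  {3,4,5}→3
  4 left: {1,3,4,5}→5  {2,3,4,5}→3
  placing 0:e first → 8 extensions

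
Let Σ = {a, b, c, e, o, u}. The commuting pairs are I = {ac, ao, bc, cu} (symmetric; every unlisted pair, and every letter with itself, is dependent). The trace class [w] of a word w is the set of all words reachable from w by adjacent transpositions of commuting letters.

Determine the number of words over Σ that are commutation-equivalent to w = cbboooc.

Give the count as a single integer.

3

piece 0:c — minimal
piece 1:b — minimal
piece 2:b rests on {1:b}
piece 3:o rests on {0:c, 2:b}
piece 4:o rests on {3:o}
piece 5:o rests on {4:o}
piece 6:c rests on {5:o}
minimal pieces: {0:c, 1:b}
ways to finish when only these pieces remain (= sum over removing one remaining piece with nothing left below it):
  1 left: {6}→1
  2 left: {5,6}→1
  3 left: {4,5,6}→1
  4 left: {3,4,5,6}→1
  5 left: {0,3,4,5,6}→1  {2,3,4,5,6}→1
  placing 0:c first → 1 extensions
  placing 1:b first → 2 extensions
total linear extensions = 3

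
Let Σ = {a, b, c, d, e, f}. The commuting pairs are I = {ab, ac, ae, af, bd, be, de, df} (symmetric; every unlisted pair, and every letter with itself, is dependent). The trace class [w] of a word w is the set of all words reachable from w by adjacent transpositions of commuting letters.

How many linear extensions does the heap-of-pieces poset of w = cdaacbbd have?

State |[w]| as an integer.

19

piece 0:c — minimal
piece 1:d rests on {0:c}
piece 2:a rests on {1:d}
piece 3:a rests on {2:a}
piece 4:c rests on {1:d}
piece 5:b rests on {4:c}
piece 6:b rests on {5:b}
piece 7:d rests on {3:a, 4:c}
minimal pieces: {0:c}
ways to finish when only these pieces remain (= sum over removing one remaining piece with nothing left below it):
  1 left: {6}→1  {7}→1
  2 left: {3,7}→1  {5,6}→1  {6,7}→2
  3 left: {2,3,7}→1  {3,6,7}→3  {5,6,7}→3
  4 left: {2,3,6,7}→4  {3,5,6,7}→6  {4,5,6,7}→3
  5 left: {2,3,5,6,7}→10  {3,4,5,6,7}→9
  6 left: {2,3,4,5,6,7}→19
  placing 0:c first → 19 extensions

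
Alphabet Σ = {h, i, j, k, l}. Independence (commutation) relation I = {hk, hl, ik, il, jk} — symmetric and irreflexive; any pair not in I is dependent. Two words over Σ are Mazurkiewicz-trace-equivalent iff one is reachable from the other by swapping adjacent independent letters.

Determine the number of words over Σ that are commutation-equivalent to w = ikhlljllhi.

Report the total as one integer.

60

piece 0:i — minimal
piece 1:k — minimal
piece 2:h rests on {0:i}
piece 3:l rests on {1:k}
piece 4:l rests on {3:l}
piece 5:j rests on {2:h, 4:l}
piece 6:l rests on {5:j}
piece 7:l rests on {6:l}
piece 8:h rests on {5:j}
piece 9:i rests on {8:h}
minimal pieces: {0:i, 1:k}
ways to finish when only these pieces remain (= sum over removing one remaining piece with nothing left below it):
  1 left: {7}→1  {9}→1
  2 left: {6,7}→1  {7,9}→2  {8,9}→1
  3 left: {6,7,9}→3  {7,8,9}→3
  4 left: {6,7,8,9}→6
  5 left: {5,6,7,8,9}→6
  6 left: {2,5,6,7,8,9}→6  {4,5,6,7,8,9}→6
  7 left: {0,2,5,6,7,8,9}→6  {2,4,5,6,7,8,9}→12  {3,4,5,6,7,8,9}→6
  8 left: {0,2,4,5,6,7,8,9}→18  {1,3,4,5,6,7,8,9}→6  {2,3,4,5,6,7,8,9}→18
  placing 0:i first → 24 extensions
  placing 1:k first → 36 extensions
total linear extensions = 60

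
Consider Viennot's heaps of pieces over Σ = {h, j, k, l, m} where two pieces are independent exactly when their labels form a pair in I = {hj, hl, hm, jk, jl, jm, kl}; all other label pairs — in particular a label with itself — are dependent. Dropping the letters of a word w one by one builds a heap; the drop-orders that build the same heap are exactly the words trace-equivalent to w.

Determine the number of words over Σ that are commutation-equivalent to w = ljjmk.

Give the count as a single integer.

piece 0:l — minimal
piece 1:j — minimal
piece 2:j rests on {1:j}
piece 3:m rests on {0:l}
piece 4:k rests on {3:m}
minimal pieces: {0:l, 1:j}
ways to finish when only these pieces remain (= sum over removing one remaining piece with nothing left below it):
  1 left: {2}→1  {4}→1
  2 left: {1,2}→1  {2,4}→2  {3,4}→1
  3 left: {0,3,4}→1  {1,2,4}→3  {2,3,4}→3
  placing 0:l first → 6 extensions
  placing 1:j first → 4 extensions
total linear extensions = 10

10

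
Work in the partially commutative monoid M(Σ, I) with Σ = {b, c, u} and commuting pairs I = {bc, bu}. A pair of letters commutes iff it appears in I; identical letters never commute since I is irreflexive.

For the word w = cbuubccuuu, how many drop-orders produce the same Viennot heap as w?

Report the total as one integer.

#0=c has no predecessor
#1=b has no predecessor
#2=u depends on [0:c]
#3=u depends on [2:u]
#4=b depends on [1:b]
#5=c depends on [3:u]
#6=c depends on [5:c]
#7=u depends on [6:c]
#8=u depends on [7:u]
#9=u depends on [8:u]
sources: [0:c, 1:b]
N(rest) = Σ N(rest − s) over sources s of rest; N(one piece) = 1:
  size 1 → [4]=1  [9]=1
  size 2 → [1,4]=1  [4,9]=2  [8,9]=1
  size 3 → [1,4,9]=3  [4,8,9]=3  [7,8,9]=1
  size 4 → [1,4,8,9]=6  [4,7,8,9]=4  [6,7,8,9]=1
  size 5 → [1,4,7,8,9]=10  [4,6,7,8,9]=5  [5,6,7,8,9]=1
  size 6 → [1,4,6,7,8,9]=15  [3,5,6,7,8,9]=1  [4,5,6,7,8,9]=6
  size 7 → [1,4,5,6,7,8,9]=21  [2,3,5,6,7,8,9]=1  [3,4,5,6,7,8,9]=7
  size 8 → [0,2,3,5,6,7,8,9]=1  [1,3,4,5,6,7,8,9]=28  [2,3,4,5,6,7,8,9]=8
  first=0(c) contributes 36
  first=1(b) contributes 9
|[w]| = 45

45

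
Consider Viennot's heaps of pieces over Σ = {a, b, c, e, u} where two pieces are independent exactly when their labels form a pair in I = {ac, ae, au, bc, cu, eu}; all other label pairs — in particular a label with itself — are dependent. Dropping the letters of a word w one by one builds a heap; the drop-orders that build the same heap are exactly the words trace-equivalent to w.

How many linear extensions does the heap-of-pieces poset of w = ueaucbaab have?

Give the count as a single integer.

78

#0=u has no predecessor
#1=e has no predecessor
#2=a has no predecessor
#3=u depends on [0:u]
#4=c depends on [1:e]
#5=b depends on [1:e, 2:a, 3:u]
#6=a depends on [5:b]
#7=a depends on [6:a]
#8=b depends on [7:a]
sources: [0:u, 1:e, 2:a]
N(rest) = Σ N(rest − s) over sources s of rest; N(one piece) = 1:
  size 1 → [4]=1  [8]=1
  size 2 → [4,8]=2  [7,8]=1
  size 3 → [4,7,8]=3  [6,7,8]=1
  size 4 → [4,6,7,8]=4  [5,6,7,8]=1
  size 5 → [2,5,6,7,8]=1  [3,5,6,7,8]=1  [4,5,6,7,8]=5
  size 6 → [0,3,5,6,7,8]=1  [1,4,5,6,7,8]=5  [2,3,5,6,7,8]=2  [2,4,5,6,7,8]=6  [3,4,5,6,7,8]=6
  size 7 → [0,2,3,5,6,7,8]=3  [0,3,4,5,6,7,8]=7  [1,2,4,5,6,7,8]=11  [1,3,4,5,6,7,8]=11  [2,3,4,5,6,7,8]=14
  first=0(u) contributes 36
  first=1(e) contributes 24
  first=2(a) contributes 18
|[w]| = 78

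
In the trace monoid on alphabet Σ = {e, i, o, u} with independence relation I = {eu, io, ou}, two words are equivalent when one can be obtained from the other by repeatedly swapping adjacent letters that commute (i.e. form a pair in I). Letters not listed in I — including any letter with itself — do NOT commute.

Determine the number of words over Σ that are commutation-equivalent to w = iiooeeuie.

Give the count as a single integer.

0(i) covers ∅
1(i) covers 0:i
2(o) covers ∅
3(o) covers 2:o
4(e) covers 1:i, 3:o
5(e) covers 4:e
6(u) covers 1:i
7(i) covers 5:e, 6:u
8(e) covers 7:i
floor of heap: 0:i, 2:o
completions by unplaced set U, small U first (add the entries for U minus each lowest piece of U):
  |U|=1: {8}:1
  |U|=2: {7,8}:1
  |U|=3: {5,7,8}:1  {6,7,8}:1
  |U|=4: {4,5,7,8}:1  {5,6,7,8}:2
  |U|=5: {3,4,5,7,8}:1  {4,5,6,7,8}:3
  |U|=6: {1,4,5,6,7,8}:3  {2,3,4,5,7,8}:1  {3,4,5,6,7,8}:4
  |U|=7: {0,1,4,5,6,7,8}:3  {1,3,4,5,6,7,8}:7  {2,3,4,5,6,7,8}:5
  start at 0(i): 12
  start at 2(o): 10
sum over floor = 22

22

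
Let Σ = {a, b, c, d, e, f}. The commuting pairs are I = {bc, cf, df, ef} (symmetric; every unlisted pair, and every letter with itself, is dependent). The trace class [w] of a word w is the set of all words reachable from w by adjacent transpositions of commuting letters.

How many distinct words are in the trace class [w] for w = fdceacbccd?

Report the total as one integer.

16

#0=f has no predecessor
#1=d has no predecessor
#2=c depends on [1:d]
#3=e depends on [2:c]
#4=a depends on [0:f, 3:e]
#5=c depends on [4:a]
#6=b depends on [4:a]
#7=c depends on [5:c]
#8=c depends on [7:c]
#9=d depends on [6:b, 8:c]
sources: [0:f, 1:d]
N(rest) = Σ N(rest − s) over sources s of rest; N(one piece) = 1:
  size 1 → [9]=1
  size 2 → [6,9]=1  [8,9]=1
  size 3 → [6,8,9]=2  [7,8,9]=1
  size 4 → [5,7,8,9]=1  [6,7,8,9]=3
  size 5 → [5,6,7,8,9]=4
  size 6 → [4,5,6,7,8,9]=4
  size 7 → [0,4,5,6,7,8,9]=4  [3,4,5,6,7,8,9]=4
  size 8 → [0,3,4,5,6,7,8,9]=8  [2,3,4,5,6,7,8,9]=4
  first=0(f) contributes 4
  first=1(d) contributes 12
|[w]| = 16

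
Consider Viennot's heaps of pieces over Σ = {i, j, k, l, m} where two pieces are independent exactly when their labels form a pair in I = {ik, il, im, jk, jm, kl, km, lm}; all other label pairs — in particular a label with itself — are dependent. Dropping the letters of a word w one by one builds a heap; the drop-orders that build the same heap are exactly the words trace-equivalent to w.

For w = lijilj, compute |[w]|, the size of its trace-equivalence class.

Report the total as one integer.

4

drop 0:l onto floor
drop 1:i onto floor
drop 2:j onto {0:l, 1:i}
drop 3:i onto {2:j}
drop 4:l onto {2:j}
drop 5:j onto {3:i, 4:l}
ground layer = {0:l, 1:i}
drop-orders for the pieces not yet dropped (sum over which currently-grounded one goes next):
  1 to go: {5} 1
  2 to go: {3,5} 1  {4,5} 1
  3 to go: {3,4,5} 2
  4 to go: {2,3,4,5} 2
  if 0:l drops first: 2 orders
  if 1:i drops first: 2 orders
heap linearizations: 4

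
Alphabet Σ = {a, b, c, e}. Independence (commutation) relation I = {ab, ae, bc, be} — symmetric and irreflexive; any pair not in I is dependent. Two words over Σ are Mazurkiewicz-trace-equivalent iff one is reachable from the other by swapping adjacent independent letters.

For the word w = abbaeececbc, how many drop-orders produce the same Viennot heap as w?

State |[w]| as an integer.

piece 0:a — minimal
piece 1:b — minimal
piece 2:b rests on {1:b}
piece 3:a rests on {0:a}
piece 4:e — minimal
piece 5:e rests on {4:e}
piece 6:c rests on {3:a, 5:e}
piece 7:e rests on {6:c}
piece 8:c rests on {7:e}
piece 9:b rests on {2:b}
piece 10:c rests on {8:c}
minimal pieces: {0:a, 1:b, 4:e}
ways to finish when only these pieces remain (= sum over removing one remaining piece with nothing left below it):
  1 left: {9}→1  {10}→1
  2 left: {2,9}→1  {8,10}→1  {9,10}→2
  3 left: {1,2,9}→1  {2,9,10}→3  {7,8,10}→1  {8,9,10}→3
  4 left: {1,2,9,10}→4  {2,8,9,10}→6  {6,7,8,10}→1  {7,8,9,10}→4
  5 left: {1,2,8,9,10}→10  {2,7,8,9,10}→10  {3,6,7,8,10}→1  {5,6,7,8,10}→1  {6,7,8,9,10}→5
  6 left: {0,3,6,7,8,10}→1  {1,2,7,8,9,10}→20  {2,6,7,8,9,10}→15  {3,5,6,7,8,10}→2  {3,6,7,8,9,10}→6  {4,5,6,7,8,10}→1  {5,6,7,8,9,10}→6
  7 left: {0,3,5,6,7,8,10}→3  {0,3,6,7,8,9,10}→7  {1,2,6,7,8,9,10}→35  {2,3,6,7,8,9,10}→21  {2,5,6,7,8,9,10}→21  {3,4,5,6,7,8,10}→3  {3,5,6,7,8,9,10}→14  {4,5,6,7,8,9,10}→7
  8 left: {0,2,3,6,7,8,9,10}→28  {0,3,4,5,6,7,8,10}→6  {0,3,5,6,7,8,9,10}→24  {1,2,3,6,7,8,9,10}→56  {1,2,5,6,7,8,9,10}→56  {2,3,5,6,7,8,9,10}→56  {2,4,5,6,7,8,9,10}→28  {3,4,5,6,7,8,9,10}→24
  9 left: {0,1,2,3,6,7,8,9,10}→84  {0,2,3,5,6,7,8,9,10}→108  {0,3,4,5,6,7,8,9,10}→54  {1,2,3,5,6,7,8,9,10}→168  {1,2,4,5,6,7,8,9,10}→84  {2,3,4,5,6,7,8,9,10}→108
  placing 0:a first → 360 extensions
  placing 1:b first → 270 extensions
  placing 4:e first → 360 extensions
total linear extensions = 990

990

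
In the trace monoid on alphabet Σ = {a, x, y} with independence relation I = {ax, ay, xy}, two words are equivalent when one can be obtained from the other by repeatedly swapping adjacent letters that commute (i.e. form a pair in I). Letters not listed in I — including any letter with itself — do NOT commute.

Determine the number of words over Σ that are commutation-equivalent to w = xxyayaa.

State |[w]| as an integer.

piece 0:x — minimal
piece 1:x rests on {0:x}
piece 2:y — minimal
piece 3:a — minimal
piece 4:y rests on {2:y}
piece 5:a rests on {3:a}
piece 6:a rests on {5:a}
minimal pieces: {0:x, 2:y, 3:a}
ways to finish when only these pieces remain (= sum over removing one remaining piece with nothing left below it):
  1 left: {1}→1  {4}→1  {6}→1
  2 left: {0,1}→1  {1,4}→2  {1,6}→2  {2,4}→1  {4,6}→2  {5,6}→1
  3 left: {0,1,4}→3  {0,1,6}→3  {1,2,4}→3  {1,4,6}→6  {1,5,6}→3  {2,4,6}→3  {3,5,6}→1  {4,5,6}→3
  4 left: {0,1,2,4}→6  {0,1,4,6}→12  {0,1,5,6}→6  {1,2,4,6}→12  {1,3,5,6}→4  {1,4,5,6}→12  {2,4,5,6}→6  {3,4,5,6}→4
  5 left: {0,1,2,4,6}→30  {0,1,3,5,6}→10  {0,1,4,5,6}→30  {1,2,4,5,6}→30  {1,3,4,5,6}→20  {2,3,4,5,6}→10
  placing 0:x first → 60 extensions
  placing 2:y first → 60 extensions
  placing 3:a first → 90 extensions
total linear extensions = 210

210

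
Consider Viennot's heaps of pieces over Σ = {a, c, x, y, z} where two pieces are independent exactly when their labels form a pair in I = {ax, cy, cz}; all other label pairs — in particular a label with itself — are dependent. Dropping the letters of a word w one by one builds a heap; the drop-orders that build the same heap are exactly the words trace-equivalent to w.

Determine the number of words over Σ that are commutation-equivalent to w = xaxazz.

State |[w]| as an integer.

drop 0:x onto floor
drop 1:a onto floor
drop 2:x onto {0:x}
drop 3:a onto {1:a}
drop 4:z onto {2:x, 3:a}
drop 5:z onto {4:z}
ground layer = {0:x, 1:a}
drop-orders for the pieces not yet dropped (sum over which currently-grounded one goes next):
  1 to go: {5} 1
  2 to go: {4,5} 1
  3 to go: {2,4,5} 1  {3,4,5} 1
  4 to go: {0,2,4,5} 1  {1,3,4,5} 1  {2,3,4,5} 2
  if 0:x drops first: 3 orders
  if 1:a drops first: 3 orders
heap linearizations: 6

6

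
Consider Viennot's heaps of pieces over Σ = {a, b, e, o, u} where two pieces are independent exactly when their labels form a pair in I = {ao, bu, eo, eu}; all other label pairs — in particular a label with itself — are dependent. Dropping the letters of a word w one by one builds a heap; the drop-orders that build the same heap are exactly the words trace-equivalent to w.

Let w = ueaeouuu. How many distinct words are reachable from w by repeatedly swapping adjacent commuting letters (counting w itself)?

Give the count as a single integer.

22

drop 0:u onto floor
drop 1:e onto floor
drop 2:a onto {0:u, 1:e}
drop 3:e onto {2:a}
drop 4:o onto {0:u}
drop 5:u onto {2:a, 4:o}
drop 6:u onto {5:u}
drop 7:u onto {6:u}
ground layer = {0:u, 1:e}
drop-orders for the pieces not yet dropped (sum over which currently-grounded one goes next):
  1 to go: {3} 1  {7} 1
  2 to go: {3,7} 2  {6,7} 1
  3 to go: {3,6,7} 3  {5,6,7} 1
  4 to go: {3,5,6,7} 4  {4,5,6,7} 1
  5 to go: {2,3,5,6,7} 4  {3,4,5,6,7} 5
  6 to go: {1,2,3,5,6,7} 4  {2,3,4,5,6,7} 9
  if 0:u drops first: 13 orders
  if 1:e drops first: 9 orders
heap linearizations: 22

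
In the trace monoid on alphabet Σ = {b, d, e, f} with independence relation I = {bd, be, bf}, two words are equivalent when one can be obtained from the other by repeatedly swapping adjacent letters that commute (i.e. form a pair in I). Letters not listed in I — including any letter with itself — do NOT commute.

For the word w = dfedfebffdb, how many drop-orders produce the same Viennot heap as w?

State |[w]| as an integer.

drop 0:d onto floor
drop 1:f onto {0:d}
drop 2:e onto {1:f}
drop 3:d onto {2:e}
drop 4:f onto {3:d}
drop 5:e onto {4:f}
drop 6:b onto floor
drop 7:f onto {5:e}
drop 8:f onto {7:f}
drop 9:d onto {8:f}
drop 10:b onto {6:b}
ground layer = {0:d, 6:b}
drop-orders for the pieces not yet dropped (sum over which currently-grounded one goes next):
  1 to go: {9} 1  {10} 1
  2 to go: {6,10} 1  {8,9} 1  {9,10} 2
  3 to go: {6,9,10} 3  {7,8,9} 1  {8,9,10} 3
  4 to go: {5,7,8,9} 1  {6,8,9,10} 6  {7,8,9,10} 4
  5 to go: {4,5,7,8,9} 1  {5,7,8,9,10} 5  {6,7,8,9,10} 10
  6 to go: {3,4,5,7,8,9} 1  {4,5,7,8,9,10} 6  {5,6,7,8,9,10} 15
  7 to go: {2,3,4,5,7,8,9} 1  {3,4,5,7,8,9,10} 7  {4,5,6,7,8,9,10} 21
  8 to go: {1,2,3,4,5,7,8,9} 1  {2,3,4,5,7,8,9,10} 8  {3,4,5,6,7,8,9,10} 28
  9 to go: {0,1,2,3,4,5,7,8,9} 1  {1,2,3,4,5,7,8,9,10} 9  {2,3,4,5,6,7,8,9,10} 36
  if 0:d drops first: 45 orders
  if 6:b drops first: 10 orders
heap linearizations: 55

55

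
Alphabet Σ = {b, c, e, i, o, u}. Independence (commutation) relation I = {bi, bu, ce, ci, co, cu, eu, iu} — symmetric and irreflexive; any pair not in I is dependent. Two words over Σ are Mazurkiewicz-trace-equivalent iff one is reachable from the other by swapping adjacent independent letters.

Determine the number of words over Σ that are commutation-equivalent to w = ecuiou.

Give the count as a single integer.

18

drop 0:e onto floor
drop 1:c onto floor
drop 2:u onto floor
drop 3:i onto {0:e}
drop 4:o onto {2:u, 3:i}
drop 5:u onto {4:o}
ground layer = {0:e, 1:c, 2:u}
drop-orders for the pieces not yet dropped (sum over which currently-grounded one goes next):
  1 to go: {1} 1  {5} 1
  2 to go: {1,5} 2  {4,5} 1
  3 to go: {1,4,5} 3  {2,4,5} 1  {3,4,5} 1
  4 to go: {0,3,4,5} 1  {1,2,4,5} 4  {1,3,4,5} 4  {2,3,4,5} 2
  if 0:e drops first: 10 orders
  if 1:c drops first: 3 orders
  if 2:u drops first: 5 orders
heap linearizations: 18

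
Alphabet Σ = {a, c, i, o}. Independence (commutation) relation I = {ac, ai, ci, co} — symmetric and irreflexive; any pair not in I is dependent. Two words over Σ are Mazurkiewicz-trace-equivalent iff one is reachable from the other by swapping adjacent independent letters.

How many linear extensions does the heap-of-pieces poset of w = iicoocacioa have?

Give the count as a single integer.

#0=i has no predecessor
#1=i depends on [0:i]
#2=c has no predecessor
#3=o depends on [1:i]
#4=o depends on [3:o]
#5=c depends on [2:c]
#6=a depends on [4:o]
#7=c depends on [5:c]
#8=i depends on [4:o]
#9=o depends on [6:a, 8:i]
#10=a depends on [9:o]
sources: [0:i, 2:c]
N(rest) = Σ N(rest − s) over sources s of rest; N(one piece) = 1:
  size 1 → [7]=1  [10]=1
  size 2 → [5,7]=1  [7,10]=2  [9,10]=1
  size 3 → [2,5,7]=1  [5,7,10]=3  [6,9,10]=1  [7,9,10]=3  [8,9,10]=1
  size 4 → [2,5,7,10]=4  [5,7,9,10]=6  [6,7,9,10]=4  [6,8,9,10]=2  [7,8,9,10]=4
  size 5 → [2,5,7,9,10]=10  [4,6,8,9,10]=2  [5,6,7,9,10]=10  [5,7,8,9,10]=10  [6,7,8,9,10]=10
  size 6 → [2,5,6,7,9,10]=20  [2,5,7,8,9,10]=20  [3,4,6,8,9,10]=2  [4,6,7,8,9,10]=12  [5,6,7,8,9,10]=30
  size 7 → [1,3,4,6,8,9,10]=2  [2,5,6,7,8,9,10]=70  [3,4,6,7,8,9,10]=14  [4,5,6,7,8,9,10]=42
  size 8 → [0,1,3,4,6,8,9,10]=2  [1,3,4,6,7,8,9,10]=16  [2,4,5,6,7,8,9,10]=112  [3,4,5,6,7,8,9,10]=56
  size 9 → [0,1,3,4,6,7,8,9,10]=18  [1,3,4,5,6,7,8,9,10]=72  [2,3,4,5,6,7,8,9,10]=168
  first=0(i) contributes 240
  first=2(c) contributes 90
|[w]| = 330

330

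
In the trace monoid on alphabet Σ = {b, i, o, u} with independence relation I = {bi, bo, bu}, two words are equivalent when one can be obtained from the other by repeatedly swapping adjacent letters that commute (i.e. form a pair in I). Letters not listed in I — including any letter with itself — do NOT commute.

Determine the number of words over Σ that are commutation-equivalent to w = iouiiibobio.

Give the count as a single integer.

drop 0:i onto floor
drop 1:o onto {0:i}
drop 2:u onto {1:o}
drop 3:i onto {2:u}
drop 4:i onto {3:i}
drop 5:i onto {4:i}
drop 6:b onto floor
drop 7:o onto {5:i}
drop 8:b onto {6:b}
drop 9:i onto {7:o}
drop 10:o onto {9:i}
ground layer = {0:i, 6:b}
drop-orders for the pieces not yet dropped (sum over which currently-grounded one goes next):
  1 to go: {8} 1  {10} 1
  2 to go: {6,8} 1  {8,10} 2  {9,10} 1
  3 to go: {6,8,10} 3  {7,9,10} 1  {8,9,10} 3
  4 to go: {5,7,9,10} 1  {6,8,9,10} 6  {7,8,9,10} 4
  5 to go: {4,5,7,9,10} 1  {5,7,8,9,10} 5  {6,7,8,9,10} 10
  6 to go: {3,4,5,7,9,10} 1  {4,5,7,8,9,10} 6  {5,6,7,8,9,10} 15
  7 to go: {2,3,4,5,7,9,10} 1  {3,4,5,7,8,9,10} 7  {4,5,6,7,8,9,10} 21
  8 to go: {1,2,3,4,5,7,9,10} 1  {2,3,4,5,7,8,9,10} 8  {3,4,5,6,7,8,9,10} 28
  9 to go: {0,1,2,3,4,5,7,9,10} 1  {1,2,3,4,5,7,8,9,10} 9  {2,3,4,5,6,7,8,9,10} 36
  if 0:i drops first: 45 orders
  if 6:b drops first: 10 orders
heap linearizations: 55

55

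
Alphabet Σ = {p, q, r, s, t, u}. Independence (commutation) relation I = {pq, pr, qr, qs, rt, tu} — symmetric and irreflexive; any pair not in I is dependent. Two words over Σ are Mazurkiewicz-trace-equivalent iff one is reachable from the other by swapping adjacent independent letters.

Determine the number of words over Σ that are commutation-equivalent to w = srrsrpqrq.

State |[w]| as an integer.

drop 0:s onto floor
drop 1:r onto {0:s}
drop 2:r onto {1:r}
drop 3:s onto {2:r}
drop 4:r onto {3:s}
drop 5:p onto {3:s}
drop 6:q onto floor
drop 7:r onto {4:r}
drop 8:q onto {6:q}
ground layer = {0:s, 6:q}
drop-orders for the pieces not yet dropped (sum over which currently-grounded one goes next):
  1 to go: {5} 1  {7} 1  {8} 1
  2 to go: {4,7} 1  {5,7} 2  {5,8} 2  {6,8} 1  {7,8} 2
  3 to go: {4,5,7} 3  {4,7,8} 3  {5,6,8} 3  {5,7,8} 6  {6,7,8} 3
  4 to go: {3,4,5,7} 3  {4,5,7,8} 12  {4,6,7,8} 6  {5,6,7,8} 12
  5 to go: {2,3,4,5,7} 3  {3,4,5,7,8} 15  {4,5,6,7,8} 30
  6 to go: {1,2,3,4,5,7} 3  {2,3,4,5,7,8} 18  {3,4,5,6,7,8} 45
  7 to go: {0,1,2,3,4,5,7} 3  {1,2,3,4,5,7,8} 21  {2,3,4,5,6,7,8} 63
  if 0:s drops first: 84 orders
  if 6:q drops first: 24 orders
heap linearizations: 108

108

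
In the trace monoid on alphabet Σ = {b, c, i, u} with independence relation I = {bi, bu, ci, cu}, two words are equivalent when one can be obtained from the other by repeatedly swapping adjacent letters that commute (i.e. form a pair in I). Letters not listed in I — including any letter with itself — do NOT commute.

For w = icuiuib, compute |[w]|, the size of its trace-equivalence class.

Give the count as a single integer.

21

piece 0:i — minimal
piece 1:c — minimal
piece 2:u rests on {0:i}
piece 3:i rests on {2:u}
piece 4:u rests on {3:i}
piece 5:i rests on {4:u}
piece 6:b rests on {1:c}
minimal pieces: {0:i, 1:c}
ways to finish when only these pieces remain (= sum over removing one remaining piece with nothing left below it):
  1 left: {5}→1  {6}→1
  2 left: {1,6}→1  {4,5}→1  {5,6}→2
  3 left: {1,5,6}→3  {3,4,5}→1  {4,5,6}→3
  4 left: {1,4,5,6}→6  {2,3,4,5}→1  {3,4,5,6}→4
  5 left: {0,2,3,4,5}→1  {1,3,4,5,6}→10  {2,3,4,5,6}→5
  placing 0:i first → 15 extensions
  placing 1:c first → 6 extensions
total linear extensions = 21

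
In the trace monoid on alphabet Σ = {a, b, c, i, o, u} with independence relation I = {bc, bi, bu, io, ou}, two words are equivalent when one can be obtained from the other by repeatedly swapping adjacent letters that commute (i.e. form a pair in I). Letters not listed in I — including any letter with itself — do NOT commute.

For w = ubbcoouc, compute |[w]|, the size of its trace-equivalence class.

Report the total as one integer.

22

0(u) covers ∅
1(b) covers ∅
2(b) covers 1:b
3(c) covers 0:u
4(o) covers 2:b, 3:c
5(o) covers 4:o
6(u) covers 3:c
7(c) covers 5:o, 6:u
floor of heap: 0:u, 1:b
completions by unplaced set U, small U first (add the entries for U minus each lowest piece of U):
  |U|=1: {7}:1
  |U|=2: {5,7}:1  {6,7}:1
  |U|=3: {4,5,7}:1  {5,6,7}:2
  |U|=4: {2,4,5,7}:1  {4,5,6,7}:3
  |U|=5: {1,2,4,5,7}:1  {2,4,5,6,7}:4  {3,4,5,6,7}:3
  |U|=6: {0,3,4,5,6,7}:3  {1,2,4,5,6,7}:5  {2,3,4,5,6,7}:7
  start at 0(u): 12
  start at 1(b): 10
sum over floor = 22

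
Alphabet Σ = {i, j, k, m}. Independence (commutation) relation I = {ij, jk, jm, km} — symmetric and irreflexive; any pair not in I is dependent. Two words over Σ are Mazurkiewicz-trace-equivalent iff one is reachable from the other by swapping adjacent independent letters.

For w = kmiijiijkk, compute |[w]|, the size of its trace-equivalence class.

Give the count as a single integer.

drop 0:k onto floor
drop 1:m onto floor
drop 2:i onto {0:k, 1:m}
drop 3:i onto {2:i}
drop 4:j onto floor
drop 5:i onto {3:i}
drop 6:i onto {5:i}
drop 7:j onto {4:j}
drop 8:k onto {6:i}
drop 9:k onto {8:k}
ground layer = {0:k, 1:m, 4:j}
drop-orders for the pieces not yet dropped (sum over which currently-grounded one goes next):
  1 to go: {7} 1  {9} 1
  2 to go: {4,7} 1  {7,9} 2  {8,9} 1
  3 to go: {4,7,9} 3  {6,8,9} 1  {7,8,9} 3
  4 to go: {4,7,8,9} 6  {5,6,8,9} 1  {6,7,8,9} 4
  5 to go: {3,5,6,8,9} 1  {4,6,7,8,9} 10  {5,6,7,8,9} 5
  6 to go: {2,3,5,6,8,9} 1  {3,5,6,7,8,9} 6  {4,5,6,7,8,9} 15
  7 to go: {0,2,3,5,6,8,9} 1  {1,2,3,5,6,8,9} 1  {2,3,5,6,7,8,9} 7  {3,4,5,6,7,8,9} 21
  8 to go: {0,1,2,3,5,6,8,9} 2  {0,2,3,5,6,7,8,9} 8  {1,2,3,5,6,7,8,9} 8  {2,3,4,5,6,7,8,9} 28
  if 0:k drops first: 36 orders
  if 1:m drops first: 36 orders
  if 4:j drops first: 18 orders
heap linearizations: 90

90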